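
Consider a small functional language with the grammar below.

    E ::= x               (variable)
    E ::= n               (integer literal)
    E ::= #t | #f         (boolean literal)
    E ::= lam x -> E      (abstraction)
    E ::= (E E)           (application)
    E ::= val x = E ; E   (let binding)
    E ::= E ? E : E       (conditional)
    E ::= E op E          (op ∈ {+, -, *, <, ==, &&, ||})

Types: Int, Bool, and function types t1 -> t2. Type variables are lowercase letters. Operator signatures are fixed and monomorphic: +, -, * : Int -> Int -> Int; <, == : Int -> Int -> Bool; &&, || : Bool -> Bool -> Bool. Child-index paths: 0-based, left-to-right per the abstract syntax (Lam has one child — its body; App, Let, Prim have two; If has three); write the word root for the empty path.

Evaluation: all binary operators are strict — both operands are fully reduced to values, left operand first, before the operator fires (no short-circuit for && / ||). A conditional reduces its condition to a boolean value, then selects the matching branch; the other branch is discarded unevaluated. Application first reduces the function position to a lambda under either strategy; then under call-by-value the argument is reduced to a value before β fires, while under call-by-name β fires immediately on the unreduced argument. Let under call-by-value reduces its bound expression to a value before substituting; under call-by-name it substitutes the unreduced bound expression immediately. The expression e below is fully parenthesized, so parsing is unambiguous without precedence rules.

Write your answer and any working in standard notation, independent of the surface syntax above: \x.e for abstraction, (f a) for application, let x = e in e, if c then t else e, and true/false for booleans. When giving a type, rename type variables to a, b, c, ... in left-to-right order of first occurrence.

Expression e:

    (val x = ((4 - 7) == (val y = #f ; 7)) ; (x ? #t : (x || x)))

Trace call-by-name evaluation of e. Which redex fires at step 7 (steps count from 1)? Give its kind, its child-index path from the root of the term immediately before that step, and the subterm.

Answer: let at 0.1 : (let y = false in 7)

Working:
step 0: (let x = ((4 - 7) == (let y = false in 7)) in (if x then true else (x || x)))
step 1: [let@root] (if ((4 - 7) == (let y = false in 7)) then true else (((4 - 7) == (let y = false in 7)) || ((4 - 7) == (let y = false in 7))))
step 2: [delta@0.0] (if (-3 == (let y = false in 7)) then true else (((4 - 7) == (let y = false in 7)) || ((4 - 7) == (let y = false in 7))))
step 3: [let@0.1] (if (-3 == 7) then true else (((4 - 7) == (let y = false in 7)) || ((4 - 7) == (let y = false in 7))))
step 4: [delta@0] (if false then true else (((4 - 7) == (let y = false in 7)) || ((4 - 7) == (let y = false in 7))))
step 5: [if@root] (((4 - 7) == (let y = false in 7)) || ((4 - 7) == (let y = false in 7)))
step 6: [delta@0.0] ((-3 == (let y = false in 7)) || ((4 - 7) == (let y = false in 7)))
step 7: [let@0.1] ((-3 == 7) || ((4 - 7) == (let y = false in 7)))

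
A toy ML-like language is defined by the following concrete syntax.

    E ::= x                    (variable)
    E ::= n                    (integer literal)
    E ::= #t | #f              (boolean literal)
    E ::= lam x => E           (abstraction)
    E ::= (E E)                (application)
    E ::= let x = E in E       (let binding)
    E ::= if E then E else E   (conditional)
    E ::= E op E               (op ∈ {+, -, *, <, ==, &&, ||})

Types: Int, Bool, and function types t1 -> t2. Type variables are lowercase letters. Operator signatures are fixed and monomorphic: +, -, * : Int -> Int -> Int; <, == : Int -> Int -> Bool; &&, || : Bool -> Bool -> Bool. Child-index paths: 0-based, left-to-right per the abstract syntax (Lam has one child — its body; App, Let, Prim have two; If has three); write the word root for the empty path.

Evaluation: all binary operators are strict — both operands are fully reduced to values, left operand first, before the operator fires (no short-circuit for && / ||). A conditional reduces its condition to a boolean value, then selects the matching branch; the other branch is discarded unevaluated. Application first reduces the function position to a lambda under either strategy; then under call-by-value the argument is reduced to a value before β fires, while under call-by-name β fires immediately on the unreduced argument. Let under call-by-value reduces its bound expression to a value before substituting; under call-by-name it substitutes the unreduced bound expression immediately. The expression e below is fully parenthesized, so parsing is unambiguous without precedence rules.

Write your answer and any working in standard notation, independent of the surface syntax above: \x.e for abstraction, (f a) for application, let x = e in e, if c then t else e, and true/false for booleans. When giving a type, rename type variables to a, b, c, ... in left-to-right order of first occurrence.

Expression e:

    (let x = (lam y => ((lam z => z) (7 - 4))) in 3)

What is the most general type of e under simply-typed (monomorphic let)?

Answer: Int

Trace:
z : b
\z._ : b -> b
  unify Int ~ Int
  unify Int ~ Int
  unify b -> b ~ Int -> c
  unify b ~ Int
  unify Int ~ c
_ _ : Int
\y._ : a -> Int
let x : a -> Int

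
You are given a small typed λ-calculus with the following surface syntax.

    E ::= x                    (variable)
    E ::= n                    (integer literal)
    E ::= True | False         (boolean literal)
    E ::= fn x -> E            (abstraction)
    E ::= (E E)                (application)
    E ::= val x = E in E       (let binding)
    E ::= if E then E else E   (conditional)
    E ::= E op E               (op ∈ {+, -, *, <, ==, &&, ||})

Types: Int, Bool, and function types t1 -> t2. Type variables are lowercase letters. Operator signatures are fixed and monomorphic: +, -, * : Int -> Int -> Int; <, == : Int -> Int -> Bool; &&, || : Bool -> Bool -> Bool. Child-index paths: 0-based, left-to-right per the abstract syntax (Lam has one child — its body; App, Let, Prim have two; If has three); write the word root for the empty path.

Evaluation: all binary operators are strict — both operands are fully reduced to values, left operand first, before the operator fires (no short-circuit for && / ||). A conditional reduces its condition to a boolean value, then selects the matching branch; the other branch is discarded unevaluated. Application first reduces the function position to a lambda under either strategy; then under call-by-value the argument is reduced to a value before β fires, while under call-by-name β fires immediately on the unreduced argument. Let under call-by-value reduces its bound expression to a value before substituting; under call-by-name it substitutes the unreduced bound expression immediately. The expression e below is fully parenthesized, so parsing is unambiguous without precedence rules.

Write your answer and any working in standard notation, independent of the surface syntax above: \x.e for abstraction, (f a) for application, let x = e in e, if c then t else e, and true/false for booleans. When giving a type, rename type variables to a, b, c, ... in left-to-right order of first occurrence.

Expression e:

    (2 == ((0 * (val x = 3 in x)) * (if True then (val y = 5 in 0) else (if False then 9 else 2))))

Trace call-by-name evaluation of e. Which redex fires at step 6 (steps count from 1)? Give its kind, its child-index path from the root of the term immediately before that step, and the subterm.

Derivation:
step 0: (2 == ((0 * (let x = 3 in x)) * (if true then (let y = 5 in 0) else (if false then 9 else 2))))
step 1: [let@1.0.1] (2 == ((0 * 3) * (if true then (let y = 5 in 0) else (if false then 9 else 2))))
step 2: [delta@1.0] (2 == (0 * (if true then (let y = 5 in 0) else (if false then 9 else 2))))
step 3: [if@1.1] (2 == (0 * (let y = 5 in 0)))
step 4: [let@1.1] (2 == (0 * 0))
step 5: [delta@1] (2 == 0)
step 6: [delta@root] false

Answer: delta at root : (2 == 0)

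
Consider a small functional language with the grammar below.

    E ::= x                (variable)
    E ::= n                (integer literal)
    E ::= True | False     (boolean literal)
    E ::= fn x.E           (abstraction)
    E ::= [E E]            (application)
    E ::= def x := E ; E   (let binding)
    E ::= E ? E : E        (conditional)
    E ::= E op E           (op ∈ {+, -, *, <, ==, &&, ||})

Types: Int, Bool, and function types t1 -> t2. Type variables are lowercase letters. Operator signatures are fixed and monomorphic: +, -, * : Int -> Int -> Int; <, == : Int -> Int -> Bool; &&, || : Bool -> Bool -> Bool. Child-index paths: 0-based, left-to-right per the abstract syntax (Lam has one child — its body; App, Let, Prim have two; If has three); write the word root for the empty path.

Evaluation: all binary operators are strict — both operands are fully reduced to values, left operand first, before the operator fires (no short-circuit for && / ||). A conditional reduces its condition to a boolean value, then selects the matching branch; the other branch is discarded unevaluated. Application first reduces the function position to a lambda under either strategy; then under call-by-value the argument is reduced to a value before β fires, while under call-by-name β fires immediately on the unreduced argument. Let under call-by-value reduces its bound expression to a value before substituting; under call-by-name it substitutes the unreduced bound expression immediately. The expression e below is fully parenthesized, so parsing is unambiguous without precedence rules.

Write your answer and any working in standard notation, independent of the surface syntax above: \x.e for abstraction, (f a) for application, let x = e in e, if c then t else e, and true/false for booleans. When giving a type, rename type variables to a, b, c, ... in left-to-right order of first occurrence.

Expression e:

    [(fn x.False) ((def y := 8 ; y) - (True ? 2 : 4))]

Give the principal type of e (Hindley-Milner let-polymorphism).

Answer: Bool

Trace:
\x._ : a -> Bool
let y : Int
y : Int
  unify Int ~ Int
  unify Bool ~ Bool
  unify Int ~ Int
  unify Int ~ Int
  unify a -> Bool ~ Int -> b
  unify a ~ Int
  unify Bool ~ b
_ _ : Bool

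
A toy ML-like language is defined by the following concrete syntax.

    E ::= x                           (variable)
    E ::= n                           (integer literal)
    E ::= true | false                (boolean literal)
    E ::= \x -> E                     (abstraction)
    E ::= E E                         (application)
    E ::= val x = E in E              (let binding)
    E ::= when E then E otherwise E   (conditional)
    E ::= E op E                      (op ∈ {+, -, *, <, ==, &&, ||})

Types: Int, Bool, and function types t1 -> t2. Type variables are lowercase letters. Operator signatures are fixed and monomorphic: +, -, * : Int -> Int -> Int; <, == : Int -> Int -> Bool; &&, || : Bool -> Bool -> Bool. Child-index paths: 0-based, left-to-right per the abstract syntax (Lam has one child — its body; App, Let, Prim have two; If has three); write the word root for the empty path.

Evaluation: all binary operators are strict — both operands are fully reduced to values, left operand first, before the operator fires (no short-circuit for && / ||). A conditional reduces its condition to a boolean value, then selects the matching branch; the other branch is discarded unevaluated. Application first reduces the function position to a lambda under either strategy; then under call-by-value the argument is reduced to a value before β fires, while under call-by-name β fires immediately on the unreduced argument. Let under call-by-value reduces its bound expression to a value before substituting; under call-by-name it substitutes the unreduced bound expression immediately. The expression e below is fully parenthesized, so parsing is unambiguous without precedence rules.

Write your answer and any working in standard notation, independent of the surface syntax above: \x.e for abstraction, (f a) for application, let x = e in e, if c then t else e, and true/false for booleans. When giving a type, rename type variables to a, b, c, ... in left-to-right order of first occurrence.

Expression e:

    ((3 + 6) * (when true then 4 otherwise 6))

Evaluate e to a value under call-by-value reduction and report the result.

Working:
step 0: ((3 + 6) * (if true then 4 else 6))
step 1: [delta@0] (9 * (if true then 4 else 6))
step 2: [if@1] (9 * 4)
step 3: [delta@root] 36

Answer: 36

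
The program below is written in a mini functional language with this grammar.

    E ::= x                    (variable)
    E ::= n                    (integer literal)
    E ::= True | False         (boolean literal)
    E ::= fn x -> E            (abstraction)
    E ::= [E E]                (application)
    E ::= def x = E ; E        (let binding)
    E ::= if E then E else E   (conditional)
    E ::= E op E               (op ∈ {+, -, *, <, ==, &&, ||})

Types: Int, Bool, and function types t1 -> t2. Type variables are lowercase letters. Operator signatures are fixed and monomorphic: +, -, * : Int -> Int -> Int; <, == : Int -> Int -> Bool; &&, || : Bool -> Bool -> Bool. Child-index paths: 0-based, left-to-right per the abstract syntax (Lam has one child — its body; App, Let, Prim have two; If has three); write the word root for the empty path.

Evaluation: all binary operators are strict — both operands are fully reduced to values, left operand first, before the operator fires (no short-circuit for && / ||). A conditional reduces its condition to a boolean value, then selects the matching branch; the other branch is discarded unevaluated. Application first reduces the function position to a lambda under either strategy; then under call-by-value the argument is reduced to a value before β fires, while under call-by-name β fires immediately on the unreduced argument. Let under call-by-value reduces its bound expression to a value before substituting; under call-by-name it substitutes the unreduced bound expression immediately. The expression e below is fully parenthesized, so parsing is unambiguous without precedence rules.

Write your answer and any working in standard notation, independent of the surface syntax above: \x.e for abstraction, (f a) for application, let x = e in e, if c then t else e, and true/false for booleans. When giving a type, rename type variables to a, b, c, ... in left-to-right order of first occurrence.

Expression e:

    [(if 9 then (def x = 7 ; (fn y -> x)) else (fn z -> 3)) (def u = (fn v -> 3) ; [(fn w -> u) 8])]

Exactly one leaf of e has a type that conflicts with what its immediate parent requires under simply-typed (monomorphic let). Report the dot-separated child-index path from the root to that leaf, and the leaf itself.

Answer: 0.0 : 9

Trace:
  unify Int ~ Bool
  FAIL: mismatch Int ~ Bool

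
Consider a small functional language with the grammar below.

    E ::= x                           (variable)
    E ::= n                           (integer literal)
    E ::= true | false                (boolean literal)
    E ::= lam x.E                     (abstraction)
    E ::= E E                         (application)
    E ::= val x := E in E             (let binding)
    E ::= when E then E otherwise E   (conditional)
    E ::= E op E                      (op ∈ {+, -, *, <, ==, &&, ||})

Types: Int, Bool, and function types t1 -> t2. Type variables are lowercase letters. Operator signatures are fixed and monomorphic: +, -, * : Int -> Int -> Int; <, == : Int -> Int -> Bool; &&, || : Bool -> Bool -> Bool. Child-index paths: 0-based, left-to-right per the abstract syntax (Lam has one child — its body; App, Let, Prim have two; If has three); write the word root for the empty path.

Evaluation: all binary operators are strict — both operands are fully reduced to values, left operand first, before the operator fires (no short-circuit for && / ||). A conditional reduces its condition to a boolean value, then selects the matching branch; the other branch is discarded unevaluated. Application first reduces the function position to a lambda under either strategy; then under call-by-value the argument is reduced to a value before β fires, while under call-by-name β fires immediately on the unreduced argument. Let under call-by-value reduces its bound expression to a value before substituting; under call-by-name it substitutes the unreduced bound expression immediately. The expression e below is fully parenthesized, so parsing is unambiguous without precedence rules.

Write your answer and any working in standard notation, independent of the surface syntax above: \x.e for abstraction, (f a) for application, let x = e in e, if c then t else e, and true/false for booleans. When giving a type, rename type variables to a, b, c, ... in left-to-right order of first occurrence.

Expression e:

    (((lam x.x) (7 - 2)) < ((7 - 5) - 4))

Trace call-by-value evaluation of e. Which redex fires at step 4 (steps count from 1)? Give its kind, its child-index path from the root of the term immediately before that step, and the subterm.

Answer: delta at 1 : (2 - 4)

Derivation:
step 0: (((\x.x) (7 - 2)) < ((7 - 5) - 4))
step 1: [delta@0.1] (((\x.x) 5) < ((7 - 5) - 4))
step 2: [beta@0] (5 < ((7 - 5) - 4))
step 3: [delta@1.0] (5 < (2 - 4))
step 4: [delta@1] (5 < -2)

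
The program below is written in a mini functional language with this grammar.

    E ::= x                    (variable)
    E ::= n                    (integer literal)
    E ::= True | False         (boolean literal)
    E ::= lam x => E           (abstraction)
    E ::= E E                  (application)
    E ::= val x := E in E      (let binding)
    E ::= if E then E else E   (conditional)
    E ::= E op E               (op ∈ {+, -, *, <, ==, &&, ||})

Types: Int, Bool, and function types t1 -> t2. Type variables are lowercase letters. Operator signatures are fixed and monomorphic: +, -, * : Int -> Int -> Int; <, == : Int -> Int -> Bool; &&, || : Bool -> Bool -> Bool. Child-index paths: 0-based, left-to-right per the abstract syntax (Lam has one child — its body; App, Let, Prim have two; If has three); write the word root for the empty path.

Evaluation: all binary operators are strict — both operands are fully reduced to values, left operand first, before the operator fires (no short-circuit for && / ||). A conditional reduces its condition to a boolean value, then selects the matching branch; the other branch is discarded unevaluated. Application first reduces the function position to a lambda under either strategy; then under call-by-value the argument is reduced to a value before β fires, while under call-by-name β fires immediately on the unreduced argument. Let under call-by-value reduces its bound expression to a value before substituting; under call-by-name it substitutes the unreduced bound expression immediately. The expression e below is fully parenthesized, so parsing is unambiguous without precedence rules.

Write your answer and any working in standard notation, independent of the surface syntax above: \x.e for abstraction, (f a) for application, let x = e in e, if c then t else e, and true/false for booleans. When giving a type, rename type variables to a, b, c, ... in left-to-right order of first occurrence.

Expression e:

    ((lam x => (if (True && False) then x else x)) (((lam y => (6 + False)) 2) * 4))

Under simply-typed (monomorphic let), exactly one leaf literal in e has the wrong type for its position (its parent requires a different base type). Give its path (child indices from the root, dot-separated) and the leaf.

Working:
  unify Bool ~ Bool
  unify Bool ~ Bool
  unify Bool ~ Bool
x : a
x : a
  unify a ~ a
\x._ : a -> a
  unify Int ~ Int
  unify Bool ~ Int
  FAIL: mismatch Bool ~ Int

Answer: 1.0.0.0.1 : false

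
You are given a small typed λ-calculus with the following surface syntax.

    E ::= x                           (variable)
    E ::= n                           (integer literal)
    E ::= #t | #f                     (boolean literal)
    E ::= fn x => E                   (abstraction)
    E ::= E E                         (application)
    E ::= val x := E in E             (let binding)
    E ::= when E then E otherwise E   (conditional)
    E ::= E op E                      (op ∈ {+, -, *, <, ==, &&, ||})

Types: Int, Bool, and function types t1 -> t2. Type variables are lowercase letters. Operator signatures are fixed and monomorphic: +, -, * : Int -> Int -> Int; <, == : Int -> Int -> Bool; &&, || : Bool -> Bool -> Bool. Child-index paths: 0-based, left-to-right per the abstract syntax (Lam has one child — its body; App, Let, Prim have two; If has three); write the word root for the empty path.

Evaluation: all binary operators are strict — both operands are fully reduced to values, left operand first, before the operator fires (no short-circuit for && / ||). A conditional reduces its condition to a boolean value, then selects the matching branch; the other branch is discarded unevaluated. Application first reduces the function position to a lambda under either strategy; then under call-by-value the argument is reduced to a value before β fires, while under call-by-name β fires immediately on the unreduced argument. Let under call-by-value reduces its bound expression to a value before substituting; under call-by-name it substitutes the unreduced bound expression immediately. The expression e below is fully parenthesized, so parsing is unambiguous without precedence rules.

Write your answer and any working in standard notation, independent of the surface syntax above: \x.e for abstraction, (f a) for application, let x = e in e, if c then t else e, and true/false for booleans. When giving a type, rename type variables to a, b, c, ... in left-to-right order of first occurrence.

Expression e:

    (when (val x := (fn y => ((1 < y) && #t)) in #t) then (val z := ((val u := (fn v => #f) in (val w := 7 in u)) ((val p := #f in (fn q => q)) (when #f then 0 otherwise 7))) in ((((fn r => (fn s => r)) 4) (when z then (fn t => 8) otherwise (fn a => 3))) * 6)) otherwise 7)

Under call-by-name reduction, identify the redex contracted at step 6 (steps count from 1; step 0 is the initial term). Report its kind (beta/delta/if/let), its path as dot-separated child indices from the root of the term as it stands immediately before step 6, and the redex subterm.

Trace:
step 0: (if (let x = (\y.((1 < y) && true)) in true) then (let z = ((let u = (\v.false) in (let w = 7 in u)) ((let p = false in (\q.q)) (if false then 0 else 7))) in ((((\r.(\s.r)) 4) (if z then (\t.8) else (\a.3))) * 6)) else 7)
step 1: [let@0] (if true then (let z = ((let u = (\v.false) in (let w = 7 in u)) ((let p = false in (\q.q)) (if false then 0 else 7))) in ((((\r.(\s.r)) 4) (if z then (\t.8) else (\a.3))) * 6)) else 7)
step 2: [if@root] (let z = ((let u = (\v.false) in (let w = 7 in u)) ((let p = false in (\q.q)) (if false then 0 else 7))) in ((((\r.(\s.r)) 4) (if z then (\t.8) else (\a.3))) * 6))
step 3: [let@root] ((((\r.(\s.r)) 4) (if ((let u = (\v.false) in (let w = 7 in u)) ((let p = false in (\q.q)) (if false then 0 else 7))) then (\t.8) else (\a.3))) * 6)
step 4: [beta@0.0] (((\s.4) (if ((let u = (\v.false) in (let w = 7 in u)) ((let p = false in (\q.q)) (if false then 0 else 7))) then (\t.8) else (\a.3))) * 6)
step 5: [beta@0] (4 * 6)
step 6: [delta@root] 24

Answer: delta at root : (4 * 6)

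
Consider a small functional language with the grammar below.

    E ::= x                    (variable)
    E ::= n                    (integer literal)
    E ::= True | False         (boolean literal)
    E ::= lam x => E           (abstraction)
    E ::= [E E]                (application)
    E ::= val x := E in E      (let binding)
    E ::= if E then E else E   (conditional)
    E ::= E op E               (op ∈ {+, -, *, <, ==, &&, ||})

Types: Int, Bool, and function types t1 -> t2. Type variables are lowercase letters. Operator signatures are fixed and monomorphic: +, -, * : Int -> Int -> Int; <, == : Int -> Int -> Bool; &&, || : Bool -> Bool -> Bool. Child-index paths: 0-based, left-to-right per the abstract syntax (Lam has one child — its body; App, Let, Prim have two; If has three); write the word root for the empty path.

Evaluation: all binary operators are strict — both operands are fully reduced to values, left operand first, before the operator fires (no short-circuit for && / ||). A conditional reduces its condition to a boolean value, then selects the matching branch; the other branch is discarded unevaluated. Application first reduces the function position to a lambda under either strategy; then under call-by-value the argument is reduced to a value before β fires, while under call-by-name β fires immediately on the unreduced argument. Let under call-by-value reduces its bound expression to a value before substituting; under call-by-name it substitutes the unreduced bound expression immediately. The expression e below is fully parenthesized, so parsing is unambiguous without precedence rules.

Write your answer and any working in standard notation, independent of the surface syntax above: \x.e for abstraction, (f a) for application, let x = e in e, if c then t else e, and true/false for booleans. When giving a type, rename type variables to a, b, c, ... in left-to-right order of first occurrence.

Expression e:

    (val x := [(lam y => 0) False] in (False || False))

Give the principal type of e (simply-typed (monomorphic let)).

Trace:
\y._ : a -> Int
  unify a -> Int ~ Bool -> b
  unify a ~ Bool
  unify Int ~ b
_ _ : Int
let x : Int
  unify Bool ~ Bool
  unify Bool ~ Bool

Answer: Bool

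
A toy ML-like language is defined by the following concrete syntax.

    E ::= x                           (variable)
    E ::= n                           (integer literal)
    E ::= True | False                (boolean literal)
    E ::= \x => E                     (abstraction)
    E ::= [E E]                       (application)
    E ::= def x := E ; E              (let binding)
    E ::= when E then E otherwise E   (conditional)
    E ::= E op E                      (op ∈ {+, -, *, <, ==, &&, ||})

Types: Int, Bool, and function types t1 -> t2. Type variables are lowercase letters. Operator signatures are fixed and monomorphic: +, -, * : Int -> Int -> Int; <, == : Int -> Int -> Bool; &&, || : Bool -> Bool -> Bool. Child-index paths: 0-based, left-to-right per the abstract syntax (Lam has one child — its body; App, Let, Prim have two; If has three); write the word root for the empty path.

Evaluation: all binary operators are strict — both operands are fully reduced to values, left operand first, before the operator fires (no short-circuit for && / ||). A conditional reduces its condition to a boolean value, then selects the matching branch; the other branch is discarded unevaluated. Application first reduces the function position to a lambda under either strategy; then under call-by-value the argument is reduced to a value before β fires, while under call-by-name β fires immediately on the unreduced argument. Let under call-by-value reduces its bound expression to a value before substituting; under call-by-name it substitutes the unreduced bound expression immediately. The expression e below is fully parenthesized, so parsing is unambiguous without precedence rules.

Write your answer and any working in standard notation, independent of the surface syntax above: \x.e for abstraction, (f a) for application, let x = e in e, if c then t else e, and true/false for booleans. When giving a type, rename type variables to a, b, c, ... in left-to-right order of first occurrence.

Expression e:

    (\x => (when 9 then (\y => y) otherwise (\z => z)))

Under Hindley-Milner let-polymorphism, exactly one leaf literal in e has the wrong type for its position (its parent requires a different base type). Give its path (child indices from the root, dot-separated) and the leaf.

Answer: 0.0 : 9

Working:
  unify Int ~ Bool
  FAIL: mismatch Int ~ Bool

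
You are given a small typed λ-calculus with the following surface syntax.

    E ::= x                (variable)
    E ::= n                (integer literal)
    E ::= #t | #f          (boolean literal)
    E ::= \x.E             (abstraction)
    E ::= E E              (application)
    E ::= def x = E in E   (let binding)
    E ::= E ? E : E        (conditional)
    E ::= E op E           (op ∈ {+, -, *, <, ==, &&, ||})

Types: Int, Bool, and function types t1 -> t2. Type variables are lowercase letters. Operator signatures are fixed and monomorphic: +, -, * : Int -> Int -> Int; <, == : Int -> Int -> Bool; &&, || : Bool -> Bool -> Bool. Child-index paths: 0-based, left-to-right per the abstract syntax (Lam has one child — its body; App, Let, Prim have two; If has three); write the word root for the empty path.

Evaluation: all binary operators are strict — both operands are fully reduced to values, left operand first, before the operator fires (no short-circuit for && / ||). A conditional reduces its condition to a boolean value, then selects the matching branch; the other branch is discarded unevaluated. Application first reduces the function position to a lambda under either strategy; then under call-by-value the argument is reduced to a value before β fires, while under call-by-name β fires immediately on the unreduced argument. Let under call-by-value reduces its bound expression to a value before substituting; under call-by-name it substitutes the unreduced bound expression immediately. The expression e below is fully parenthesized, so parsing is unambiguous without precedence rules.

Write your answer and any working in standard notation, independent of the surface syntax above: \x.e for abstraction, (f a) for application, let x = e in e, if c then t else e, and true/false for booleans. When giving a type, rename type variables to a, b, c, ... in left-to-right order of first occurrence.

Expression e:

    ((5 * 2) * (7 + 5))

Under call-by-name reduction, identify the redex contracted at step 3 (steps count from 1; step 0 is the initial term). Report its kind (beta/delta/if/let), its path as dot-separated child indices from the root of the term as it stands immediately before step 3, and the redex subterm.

Derivation:
step 0: ((5 * 2) * (7 + 5))
step 1: [delta@0] (10 * (7 + 5))
step 2: [delta@1] (10 * 12)
step 3: [delta@root] 120

Answer: delta at root : (10 * 12)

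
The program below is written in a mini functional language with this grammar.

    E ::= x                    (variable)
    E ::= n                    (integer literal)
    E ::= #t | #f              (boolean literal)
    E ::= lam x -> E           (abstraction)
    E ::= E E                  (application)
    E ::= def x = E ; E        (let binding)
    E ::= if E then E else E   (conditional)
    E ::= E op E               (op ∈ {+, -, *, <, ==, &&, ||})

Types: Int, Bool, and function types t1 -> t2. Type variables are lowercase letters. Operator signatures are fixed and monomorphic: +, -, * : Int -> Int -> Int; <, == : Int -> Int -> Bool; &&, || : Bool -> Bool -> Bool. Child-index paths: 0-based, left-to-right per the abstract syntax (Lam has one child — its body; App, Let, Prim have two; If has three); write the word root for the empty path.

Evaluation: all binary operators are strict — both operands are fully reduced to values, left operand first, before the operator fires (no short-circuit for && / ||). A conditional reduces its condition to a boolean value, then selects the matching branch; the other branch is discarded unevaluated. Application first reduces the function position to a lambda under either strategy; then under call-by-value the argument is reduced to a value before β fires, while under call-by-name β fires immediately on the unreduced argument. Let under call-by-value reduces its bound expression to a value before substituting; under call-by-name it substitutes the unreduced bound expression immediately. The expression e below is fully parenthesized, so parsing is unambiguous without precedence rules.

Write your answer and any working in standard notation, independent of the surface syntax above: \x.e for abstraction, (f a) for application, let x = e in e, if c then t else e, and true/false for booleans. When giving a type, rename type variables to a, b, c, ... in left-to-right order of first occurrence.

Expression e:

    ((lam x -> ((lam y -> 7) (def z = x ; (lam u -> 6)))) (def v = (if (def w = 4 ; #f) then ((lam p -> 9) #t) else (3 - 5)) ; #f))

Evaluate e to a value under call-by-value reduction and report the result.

Answer: 7

Trace:
step 0: ((\x.((\y.7) (let z = x in (\u.6)))) (let v = (if (let w = 4 in false) then ((\p.9) true) else (3 - 5)) in false))
step 1: [let@1.0.0] ((\x.((\y.7) (let z = x in (\u.6)))) (let v = (if false then ((\p.9) true) else (3 - 5)) in false))
step 2: [if@1.0] ((\x.((\y.7) (let z = x in (\u.6)))) (let v = (3 - 5) in false))
step 3: [delta@1.0] ((\x.((\y.7) (let z = x in (\u.6)))) (let v = -2 in false))
step 4: [let@1] ((\x.((\y.7) (let z = x in (\u.6)))) false)
step 5: [beta@root] ((\y.7) (let z = false in (\u.6)))
step 6: [let@1] ((\y.7) (\u.6))
step 7: [beta@root] 7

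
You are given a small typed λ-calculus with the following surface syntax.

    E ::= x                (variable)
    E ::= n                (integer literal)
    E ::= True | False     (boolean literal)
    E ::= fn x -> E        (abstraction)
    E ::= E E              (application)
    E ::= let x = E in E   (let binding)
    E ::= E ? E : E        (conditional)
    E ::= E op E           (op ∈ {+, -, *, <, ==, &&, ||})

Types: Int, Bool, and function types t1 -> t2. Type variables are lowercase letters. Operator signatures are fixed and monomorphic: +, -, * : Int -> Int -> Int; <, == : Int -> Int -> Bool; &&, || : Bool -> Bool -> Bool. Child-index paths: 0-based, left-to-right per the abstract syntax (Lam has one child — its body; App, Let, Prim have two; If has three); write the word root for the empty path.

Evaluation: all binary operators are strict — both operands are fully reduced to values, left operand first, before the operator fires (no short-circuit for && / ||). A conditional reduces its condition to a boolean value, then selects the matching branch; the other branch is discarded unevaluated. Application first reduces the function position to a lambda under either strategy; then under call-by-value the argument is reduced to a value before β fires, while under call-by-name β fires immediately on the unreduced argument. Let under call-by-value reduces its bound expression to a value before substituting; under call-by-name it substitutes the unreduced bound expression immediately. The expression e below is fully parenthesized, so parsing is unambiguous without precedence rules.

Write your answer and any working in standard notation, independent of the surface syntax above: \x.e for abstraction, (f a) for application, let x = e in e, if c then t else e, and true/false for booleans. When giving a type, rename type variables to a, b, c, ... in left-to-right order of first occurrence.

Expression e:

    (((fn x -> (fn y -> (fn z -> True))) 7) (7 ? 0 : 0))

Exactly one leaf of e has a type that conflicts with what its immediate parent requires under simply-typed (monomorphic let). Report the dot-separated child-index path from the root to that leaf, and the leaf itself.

Derivation:
\z._ : c -> Bool
\y._ : b -> c -> Bool
\x._ : a -> b -> c -> Bool
  unify a -> b -> c -> Bool ~ Int -> d
  unify a ~ Int
  unify b -> c -> Bool ~ d
_ _ : b -> c -> Bool
  unify Int ~ Bool
  FAIL: mismatch Int ~ Bool

Answer: 1.0 : 7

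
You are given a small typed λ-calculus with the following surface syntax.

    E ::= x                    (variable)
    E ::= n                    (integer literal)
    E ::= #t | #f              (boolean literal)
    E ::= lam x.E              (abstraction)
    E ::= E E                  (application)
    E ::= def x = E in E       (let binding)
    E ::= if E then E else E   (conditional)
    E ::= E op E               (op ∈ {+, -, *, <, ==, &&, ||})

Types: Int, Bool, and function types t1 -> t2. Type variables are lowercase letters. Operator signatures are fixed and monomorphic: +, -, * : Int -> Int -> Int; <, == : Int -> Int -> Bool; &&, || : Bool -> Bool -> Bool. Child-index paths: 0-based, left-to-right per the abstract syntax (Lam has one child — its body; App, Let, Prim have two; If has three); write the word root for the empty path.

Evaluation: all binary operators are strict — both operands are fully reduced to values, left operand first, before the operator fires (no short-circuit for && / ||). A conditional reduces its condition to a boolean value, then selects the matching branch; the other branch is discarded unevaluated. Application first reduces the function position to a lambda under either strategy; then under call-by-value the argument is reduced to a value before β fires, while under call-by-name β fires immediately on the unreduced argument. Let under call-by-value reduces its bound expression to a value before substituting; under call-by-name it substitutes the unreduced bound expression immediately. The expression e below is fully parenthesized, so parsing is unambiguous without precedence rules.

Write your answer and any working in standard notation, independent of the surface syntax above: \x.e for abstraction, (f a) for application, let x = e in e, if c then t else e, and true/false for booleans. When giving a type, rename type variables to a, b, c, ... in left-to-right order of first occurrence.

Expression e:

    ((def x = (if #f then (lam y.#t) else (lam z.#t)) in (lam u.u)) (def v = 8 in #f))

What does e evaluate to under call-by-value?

Answer: false

Trace:
step 0: ((let x = (if false then (\y.true) else (\z.true)) in (\u.u)) (let v = 8 in false))
step 1: [if@0.0] ((let x = (\z.true) in (\u.u)) (let v = 8 in false))
step 2: [let@0] ((\u.u) (let v = 8 in false))
step 3: [let@1] ((\u.u) false)
step 4: [beta@root] false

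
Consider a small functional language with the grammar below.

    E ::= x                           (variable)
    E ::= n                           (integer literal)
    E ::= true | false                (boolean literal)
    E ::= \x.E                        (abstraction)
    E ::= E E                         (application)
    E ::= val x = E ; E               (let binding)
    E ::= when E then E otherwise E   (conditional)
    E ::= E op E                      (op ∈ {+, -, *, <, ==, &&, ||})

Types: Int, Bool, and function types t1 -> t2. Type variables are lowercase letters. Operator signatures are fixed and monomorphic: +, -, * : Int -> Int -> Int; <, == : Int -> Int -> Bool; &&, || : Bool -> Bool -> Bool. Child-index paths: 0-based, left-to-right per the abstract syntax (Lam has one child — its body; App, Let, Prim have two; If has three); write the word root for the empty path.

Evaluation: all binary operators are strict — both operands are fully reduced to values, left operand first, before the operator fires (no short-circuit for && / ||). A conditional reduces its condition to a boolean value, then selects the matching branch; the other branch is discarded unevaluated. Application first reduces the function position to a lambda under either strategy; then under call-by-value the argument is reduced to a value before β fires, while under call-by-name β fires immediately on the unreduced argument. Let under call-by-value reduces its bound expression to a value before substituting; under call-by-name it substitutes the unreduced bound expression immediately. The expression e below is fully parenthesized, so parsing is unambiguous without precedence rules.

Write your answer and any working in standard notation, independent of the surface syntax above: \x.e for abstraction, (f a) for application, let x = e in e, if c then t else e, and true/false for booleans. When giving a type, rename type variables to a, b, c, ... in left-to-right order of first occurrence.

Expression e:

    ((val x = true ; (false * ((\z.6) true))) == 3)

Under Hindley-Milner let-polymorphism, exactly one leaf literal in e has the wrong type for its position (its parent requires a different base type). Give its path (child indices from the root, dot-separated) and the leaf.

Answer: 0.1.0 : false

Working:
let x : Bool
  unify Bool ~ Int
  FAIL: mismatch Bool ~ Int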